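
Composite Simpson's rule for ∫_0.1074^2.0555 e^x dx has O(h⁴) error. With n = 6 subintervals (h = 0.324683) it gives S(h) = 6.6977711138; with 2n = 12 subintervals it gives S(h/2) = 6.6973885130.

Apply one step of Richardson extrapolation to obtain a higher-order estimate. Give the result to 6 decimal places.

6.697363

Order 4 gives 2^r = 16 and 2^r − 1 = 15.
Top: 16(6.6973885130) − (6.6977711138) = 100.4604450942
R = 100.4604450942/15 = 6.6973630063
Correction |R − A(h/2)| = 2.551e-05; gap |A(h/2) − A(h)| = 3.826e-04.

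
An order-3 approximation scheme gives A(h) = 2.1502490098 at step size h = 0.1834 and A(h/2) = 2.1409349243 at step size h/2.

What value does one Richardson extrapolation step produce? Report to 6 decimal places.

Method order is 3; weight 2^3 = 8.
Weighted: 17.1274793944 − 2.1502490098 = 14.9772303846
Divide by 2^3 − 1 = 7.
R = 14.9772303846/7 = 2.1396043407

2.139604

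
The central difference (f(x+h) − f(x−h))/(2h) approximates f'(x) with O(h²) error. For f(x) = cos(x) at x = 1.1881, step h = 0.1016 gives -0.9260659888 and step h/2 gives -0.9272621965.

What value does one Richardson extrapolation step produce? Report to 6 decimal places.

Method order is 2; weight 2^2 = 4.
A(h/2) − A(h) = -0.9272621965 − (-0.9260659888) = -0.0011962077
Divide by 2^2 − 1 = 3: (-0.0011962077)/3 = -0.0003987359
R = -0.9272621965 − 0.0003987359 = -0.9276609324

-0.927661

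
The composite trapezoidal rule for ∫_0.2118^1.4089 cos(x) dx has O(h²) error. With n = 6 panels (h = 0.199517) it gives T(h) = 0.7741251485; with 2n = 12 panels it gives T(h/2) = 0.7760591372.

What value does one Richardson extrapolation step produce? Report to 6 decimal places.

0.776704

Error is O(h^2); halving h shrinks it by 2^2 = 4.
Difference of the inputs: 0.7760591372 − 0.7741251485 = 0.0019339887
Correction (A(h/2) − A(h))/(4 − 1) = 0.0019339887/3 = 0.0006446629
R = 0.7760591372 + 0.0006446629 = 0.7767038001
Correction |R − A(h/2)| = 6.447e-04; gap |A(h/2) − A(h)| = 1.934e-03.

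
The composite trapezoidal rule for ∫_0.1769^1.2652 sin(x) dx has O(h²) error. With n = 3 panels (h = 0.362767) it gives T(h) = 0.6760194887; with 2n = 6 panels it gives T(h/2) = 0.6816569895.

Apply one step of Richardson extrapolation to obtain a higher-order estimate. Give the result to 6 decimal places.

Leading term ∝ h^2; use weight 4 = 2^2.
Top: 4(0.6816569895) − (0.6760194887) = 2.0506084693
Extrapolated: 2.0506084693 / 3 = 0.6835361564
Correction |R − A(h/2)| = 1.879e-03; gap |A(h/2) − A(h)| = 5.638e-03.

0.683536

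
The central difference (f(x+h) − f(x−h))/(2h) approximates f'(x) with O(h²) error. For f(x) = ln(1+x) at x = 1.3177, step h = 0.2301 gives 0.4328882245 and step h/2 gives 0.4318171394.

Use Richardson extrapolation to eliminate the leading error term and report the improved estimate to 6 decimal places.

r = 2: numerator weight 4, denominator 3.
2^2*A(h/2) = 1.7272685576; minus A(h) gives 1.2943803331.
Denominator 4 − 1 = 3.
R = 1.2943803331/3 = 0.4314601110
Gap between inputs: 1.071e-03; correction applied: −0.0003570284.

0.431460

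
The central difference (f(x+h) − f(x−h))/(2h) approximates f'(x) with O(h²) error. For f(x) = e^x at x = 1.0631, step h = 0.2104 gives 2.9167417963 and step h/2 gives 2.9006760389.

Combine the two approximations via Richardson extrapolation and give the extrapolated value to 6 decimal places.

Method order is 2; weight 2^2 = 4.
4 × 2.9006760389 − 2.9167417963 = 8.6859623593
Divide by 2^2 − 1 = 3.
(4 × 2.9006760389 − 2.9167417963)/(4 − 1) = 2.8953207864

2.895321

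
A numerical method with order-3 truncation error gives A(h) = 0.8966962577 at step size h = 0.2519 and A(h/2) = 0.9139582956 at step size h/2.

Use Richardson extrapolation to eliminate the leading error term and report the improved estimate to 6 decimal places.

0.916424

With r = 3 the leading error scales as h^3, so the weight is 2^3 = 8.
8*0.9139582956 − 0.8966962577 = 6.4149701071
Divide by 2^3 − 1 = 7.
R = 6.4149701071/7 = 0.9164243010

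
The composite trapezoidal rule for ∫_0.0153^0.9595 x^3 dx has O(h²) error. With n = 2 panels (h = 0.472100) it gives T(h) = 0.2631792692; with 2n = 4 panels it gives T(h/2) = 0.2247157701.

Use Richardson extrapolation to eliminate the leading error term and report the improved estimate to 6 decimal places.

0.211895

Leading term ∝ h^2; use weight 4 = 2^2.
4 × 0.2247157701 − 0.2631792692 = 0.6356838112
Divide by 2^2 − 1 = 3.
0.6356838112 ÷ 3 = 0.2118946037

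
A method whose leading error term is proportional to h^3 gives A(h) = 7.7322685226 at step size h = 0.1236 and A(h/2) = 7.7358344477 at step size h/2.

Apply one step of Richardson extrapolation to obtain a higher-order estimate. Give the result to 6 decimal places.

With r = 3 the leading error scales as h^3, so the weight is 2^3 = 8.
8×7.7358344477 − 7.7322685226 = 54.1544070590
Divide by 2^3 − 1 = 7.
R = 54.1544070590/7 = 7.7363438656

7.736344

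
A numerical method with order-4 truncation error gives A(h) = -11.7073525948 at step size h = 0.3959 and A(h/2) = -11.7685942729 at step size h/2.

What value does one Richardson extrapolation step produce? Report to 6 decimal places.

-11.772677

The method has order 4: 2^4 = 16.
Weighted: (-188.2975083664) − (-11.7073525948) = -176.5901557716
(16×(-11.7685942729) − (-11.7073525948))/(16 − 1) = -11.7726770514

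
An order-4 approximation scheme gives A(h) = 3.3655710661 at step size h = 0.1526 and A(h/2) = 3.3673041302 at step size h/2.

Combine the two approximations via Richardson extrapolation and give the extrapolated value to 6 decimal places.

With r = 4 the leading error scales as h^4, so the weight is 2^4 = 16.
Weighted: 53.8768660832 − 3.3655710661 = 50.5112950171
50.5112950171 ÷ 15 = 3.3674196678

3.367420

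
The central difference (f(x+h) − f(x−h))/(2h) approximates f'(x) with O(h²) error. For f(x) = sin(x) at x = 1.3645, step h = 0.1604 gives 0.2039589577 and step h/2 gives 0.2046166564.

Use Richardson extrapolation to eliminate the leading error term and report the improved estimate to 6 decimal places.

The method has order 2: 2^2 = 4.
Top: 4(0.2046166564) − (0.2039589577) = 0.6145076679
R = 0.6145076679/3 = 0.2048358893

0.204836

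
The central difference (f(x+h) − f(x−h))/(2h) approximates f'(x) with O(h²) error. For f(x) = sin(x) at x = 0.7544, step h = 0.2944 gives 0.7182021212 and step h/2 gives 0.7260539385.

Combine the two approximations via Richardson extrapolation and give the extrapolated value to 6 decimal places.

The method has order 2: 2^2 = 4.
A(h/2) − A(h) = 0.7260539385 − 0.7182021212 = 0.0078518173
Divide by 2^2 − 1 = 3: 0.0078518173/3 = 0.0026172724
R = A(h/2) + (A(h/2) − A(h))/3 = 0.7260539385 + 0.0026172724 = 0.7286712109

0.728671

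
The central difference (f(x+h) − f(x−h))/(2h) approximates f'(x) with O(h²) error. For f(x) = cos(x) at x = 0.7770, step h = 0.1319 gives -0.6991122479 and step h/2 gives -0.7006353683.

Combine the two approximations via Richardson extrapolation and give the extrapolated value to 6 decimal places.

Order 2 gives 2^r = 4 and 2^r − 1 = 3.
2^2×A(h/2) = -2.8025414732; minus A(h) gives -2.1034292253.
R = (-2.1034292253)/3 = -0.7011430751

-0.701143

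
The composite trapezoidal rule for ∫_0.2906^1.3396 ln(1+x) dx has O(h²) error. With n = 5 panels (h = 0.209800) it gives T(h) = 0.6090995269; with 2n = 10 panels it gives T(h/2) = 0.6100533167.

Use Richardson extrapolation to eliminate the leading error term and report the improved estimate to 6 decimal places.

r = 2: numerator weight 4, denominator 3.
Top: 4(0.6100533167) − (0.6090995269) = 1.8311137399
Denominator 4 − 1 = 3.
So the Richardson estimate is 0.6103712466.

0.610371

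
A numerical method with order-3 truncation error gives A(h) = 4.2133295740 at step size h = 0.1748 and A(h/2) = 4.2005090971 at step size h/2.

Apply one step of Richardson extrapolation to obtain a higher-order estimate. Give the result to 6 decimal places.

4.198678

r = 3: numerator weight 8, denominator 7.
Weighted: 33.6040727768 − 4.2133295740 = 29.3907432028
Divide by 2^3 − 1 = 7.
Extrapolated: 29.3907432028 / 7 = 4.1986776004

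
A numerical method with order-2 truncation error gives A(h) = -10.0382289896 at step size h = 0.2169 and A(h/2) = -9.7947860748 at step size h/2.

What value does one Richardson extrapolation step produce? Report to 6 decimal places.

r = 2: numerator weight 4, denominator 3.
Weighted: (-39.1791442992) − (-10.0382289896) = -29.1409153096
(-29.1409153096) ÷ 3 = -9.7136384365

-9.713638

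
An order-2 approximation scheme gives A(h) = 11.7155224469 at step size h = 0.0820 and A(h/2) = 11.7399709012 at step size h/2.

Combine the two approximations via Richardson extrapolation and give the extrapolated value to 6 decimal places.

Error is O(h^2); halving h shrinks it by 2^2 = 4.
4*11.7399709012 = 46.9598836048; 46.9598836048 − 11.7155224469 = 35.2443611579
R = 35.2443611579/3 = 11.7481203860

11.748120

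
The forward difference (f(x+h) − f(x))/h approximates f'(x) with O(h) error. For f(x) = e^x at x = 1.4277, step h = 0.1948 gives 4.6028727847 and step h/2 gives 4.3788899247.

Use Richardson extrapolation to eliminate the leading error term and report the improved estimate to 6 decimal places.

Leading term ∝ h^1; use weight 2 = 2^1.
Numerator 2·A(h/2) − A(h) = 2·4.3788899247 − 4.6028727847 = 4.1549070647
Divide by 2^1 − 1 = 1.
Extrapolated: 4.1549070647 / 1 = 4.1549070647

4.154907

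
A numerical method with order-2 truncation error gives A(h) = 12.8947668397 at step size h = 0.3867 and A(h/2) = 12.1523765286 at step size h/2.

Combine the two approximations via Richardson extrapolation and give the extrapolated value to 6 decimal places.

11.904913

Error is O(h^2); halving h shrinks it by 2^2 = 4.
2^2×A(h/2) = 48.6095061144; minus A(h) gives 35.7147392747.
R = 35.7147392747/3 = 11.9049130916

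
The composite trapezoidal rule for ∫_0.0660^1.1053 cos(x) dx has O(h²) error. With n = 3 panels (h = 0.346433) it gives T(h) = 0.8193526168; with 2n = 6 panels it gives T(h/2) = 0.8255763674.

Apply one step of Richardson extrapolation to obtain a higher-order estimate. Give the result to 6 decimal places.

0.827651

r = 2, so 2^r = 4.
4·0.8255763674 = 3.3023054696; 3.3023054696 − 0.8193526168 = 2.4829528528
Denominator 4 − 1 = 3.
(4·0.8255763674 − 0.8193526168)/(4 − 1) = 0.8276509509
Gap between inputs: 6.224e-03; correction applied: +0.0020745835.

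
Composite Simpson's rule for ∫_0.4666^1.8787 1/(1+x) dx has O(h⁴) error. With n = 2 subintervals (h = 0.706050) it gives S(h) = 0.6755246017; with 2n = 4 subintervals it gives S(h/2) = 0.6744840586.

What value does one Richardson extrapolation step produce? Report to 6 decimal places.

0.674415

Leading term ∝ h^4; use weight 16 = 2^4.
Top: 16(0.6744840586) − (0.6755246017) = 10.1162203359
Denominator 16 − 1 = 15.
10.1162203359 ÷ 15 = 0.6744146891
Shift from A(h/2): −0.0000693695.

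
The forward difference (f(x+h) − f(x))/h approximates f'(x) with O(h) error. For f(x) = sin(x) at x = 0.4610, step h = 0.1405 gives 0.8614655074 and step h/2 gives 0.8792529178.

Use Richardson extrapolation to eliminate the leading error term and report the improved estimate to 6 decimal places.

0.897040

The method has order 1: 2^1 = 2.
A(h/2) − A(h) = 0.8792529178 − 0.8614655074 = 0.0177874104
Correction (A(h/2) − A(h))/(2 − 1) = 0.0177874104/1 = 0.0177874104
R = A(h/2) + (A(h/2) − A(h))/1 = 0.8792529178 + 0.0177874104 = 0.8970403282
Gap between inputs: 1.779e-02; correction applied: +0.0177874104.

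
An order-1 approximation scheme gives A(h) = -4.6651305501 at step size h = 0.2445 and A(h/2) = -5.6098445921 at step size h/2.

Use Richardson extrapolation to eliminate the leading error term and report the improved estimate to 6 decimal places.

-6.554559

Order 1 gives 2^r = 2 and 2^r − 1 = 1.
Top: 2(-5.6098445921) − (-4.6651305501) = -6.5545586341
Denominator 2 − 1 = 1.
R = (-6.5545586341)/1 = -6.5545586341
Gap between inputs: 9.447e-01; correction applied: −0.9447140420.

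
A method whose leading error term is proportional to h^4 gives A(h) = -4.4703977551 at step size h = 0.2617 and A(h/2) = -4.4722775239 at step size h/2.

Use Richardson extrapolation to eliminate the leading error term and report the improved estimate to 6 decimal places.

-4.472403

r = 4, so 2^r = 16.
2^4 × A(h/2) = -71.5564403824; minus A(h) gives -67.0860426273.
Denominator 16 − 1 = 15.
(-67.0860426273) ÷ 15 = -4.4724028418
Shift from A(h/2): −0.0001253179.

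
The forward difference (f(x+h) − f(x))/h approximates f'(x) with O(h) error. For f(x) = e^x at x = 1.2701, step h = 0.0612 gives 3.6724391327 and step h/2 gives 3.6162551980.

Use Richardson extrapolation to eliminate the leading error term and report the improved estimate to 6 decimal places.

Order 1 gives 2^r = 2 and 2^r − 1 = 1.
Numerator 2*A(h/2) − A(h) = 2*3.6162551980 − 3.6724391327 = 3.5600712633
Extrapolated: 3.5600712633 / 1 = 3.5600712633

3.560071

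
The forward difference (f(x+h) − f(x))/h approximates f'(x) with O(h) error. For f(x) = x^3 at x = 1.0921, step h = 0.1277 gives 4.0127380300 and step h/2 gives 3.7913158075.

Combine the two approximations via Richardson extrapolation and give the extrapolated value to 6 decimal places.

Leading term ∝ h^1; use weight 2 = 2^1.
2·3.7913158075 = 7.5826316150; subtract 4.0127380300 → 3.5698935850
(2·3.7913158075 − 4.0127380300)/(2 − 1) = 3.5698935850

3.569894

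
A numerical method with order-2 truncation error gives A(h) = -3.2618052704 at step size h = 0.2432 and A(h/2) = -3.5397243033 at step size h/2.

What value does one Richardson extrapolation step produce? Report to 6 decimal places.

Error is O(h^2); halving h shrinks it by 2^2 = 4.
Numerator 4 × A(h/2) − A(h) = 4 × (-3.5397243033) − (-3.2618052704) = -10.8970919428
(-10.8970919428) ÷ 3 = -3.6323639809
Shift from A(h/2): −0.0926396776.

-3.632364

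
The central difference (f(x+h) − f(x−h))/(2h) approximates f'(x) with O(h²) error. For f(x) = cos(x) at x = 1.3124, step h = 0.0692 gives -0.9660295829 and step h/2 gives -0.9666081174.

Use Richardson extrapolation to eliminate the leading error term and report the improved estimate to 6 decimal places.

-0.966801

With r = 2 the leading error scales as h^2, so the weight is 2^2 = 4.
Difference of the inputs: -0.9666081174 − (-0.9660295829) = -0.0005785345
Divide by 2^2 − 1 = 3: (-0.0005785345)/3 = -0.0001928448
R = -0.9666081174 − 0.0001928448 = -0.9668009622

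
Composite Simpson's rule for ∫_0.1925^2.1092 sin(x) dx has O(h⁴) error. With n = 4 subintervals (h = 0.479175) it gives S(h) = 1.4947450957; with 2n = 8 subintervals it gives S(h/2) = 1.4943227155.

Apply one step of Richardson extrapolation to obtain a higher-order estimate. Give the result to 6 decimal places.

1.494295

r = 4: numerator weight 16, denominator 15.
Numerator 16·A(h/2) − A(h) = 16·1.4943227155 − 1.4947450957 = 22.4144183523
(16·1.4943227155 − 1.4947450957)/(16 − 1) = 1.4942945568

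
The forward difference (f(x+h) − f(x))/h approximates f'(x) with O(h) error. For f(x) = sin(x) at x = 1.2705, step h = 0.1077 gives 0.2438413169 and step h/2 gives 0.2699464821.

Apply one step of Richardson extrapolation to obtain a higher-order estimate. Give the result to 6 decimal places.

r = 1, so 2^r = 2.
Weighted: 0.5398929642 − 0.2438413169 = 0.2960516473
Denominator 2 − 1 = 1.
Extrapolated: 0.2960516473 / 1 = 0.2960516473
Correction |R − A(h/2)| = 2.611e-02; gap |A(h/2) − A(h)| = 2.611e-02.

0.296052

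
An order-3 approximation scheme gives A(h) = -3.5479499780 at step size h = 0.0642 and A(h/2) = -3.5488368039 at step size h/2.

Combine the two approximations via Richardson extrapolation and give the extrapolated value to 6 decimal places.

Order 3 gives 2^r = 8 and 2^r − 1 = 7.
Numerator 8*A(h/2) − A(h) = 8*(-3.5488368039) − (-3.5479499780) = -24.8427444532
(8*(-3.5488368039) − (-3.5479499780))/(8 − 1) = -3.5489634933
Correction |R − A(h/2)| = 1.267e-04; gap |A(h/2) − A(h)| = 8.868e-04.

-3.548963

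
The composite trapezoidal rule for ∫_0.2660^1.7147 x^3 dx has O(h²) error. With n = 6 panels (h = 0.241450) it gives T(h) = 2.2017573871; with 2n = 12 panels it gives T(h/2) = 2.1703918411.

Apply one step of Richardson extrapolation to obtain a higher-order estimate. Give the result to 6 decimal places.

2.159937

Order 2 gives 2^r = 4 and 2^r − 1 = 3.
4 × 2.1703918411 − 2.2017573871 = 6.4798099773
Denominator 4 − 1 = 3.
R = 6.4798099773/3 = 2.1599366591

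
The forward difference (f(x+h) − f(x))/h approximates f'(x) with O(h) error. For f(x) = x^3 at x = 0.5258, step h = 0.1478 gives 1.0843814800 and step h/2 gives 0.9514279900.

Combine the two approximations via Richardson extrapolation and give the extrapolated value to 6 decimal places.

Order 1 gives 2^r = 2 and 2^r − 1 = 1.
Weighted: 1.9028559800 − 1.0843814800 = 0.8184745000
0.8184745000 ÷ 1 = 0.8184745000

0.818474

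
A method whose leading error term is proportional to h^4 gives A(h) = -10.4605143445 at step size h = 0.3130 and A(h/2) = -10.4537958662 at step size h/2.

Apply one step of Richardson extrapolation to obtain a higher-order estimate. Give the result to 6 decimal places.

-10.453348

Method order is 4; weight 2^4 = 16.
Weighted: (-167.2607338592) − (-10.4605143445) = -156.8002195147
Extrapolated: (-156.8002195147) / 15 = -10.4533479676
Correction |R − A(h/2)| = 4.479e-04; gap |A(h/2) − A(h)| = 6.718e-03.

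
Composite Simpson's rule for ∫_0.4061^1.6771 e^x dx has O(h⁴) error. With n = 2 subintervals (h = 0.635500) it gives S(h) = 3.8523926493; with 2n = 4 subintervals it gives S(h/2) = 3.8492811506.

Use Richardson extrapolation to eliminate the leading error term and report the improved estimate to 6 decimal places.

3.849074

r = 4, so 2^r = 16.
16·3.8492811506 = 61.5884984096; 61.5884984096 − 3.8523926493 = 57.7361057603
57.7361057603 ÷ 15 = 3.8490737174
Shift from A(h/2): −0.0002074332.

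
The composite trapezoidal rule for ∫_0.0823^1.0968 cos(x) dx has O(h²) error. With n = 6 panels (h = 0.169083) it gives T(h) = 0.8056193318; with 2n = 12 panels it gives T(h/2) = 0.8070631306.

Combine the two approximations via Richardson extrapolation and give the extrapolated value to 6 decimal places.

0.807544

r = 2, so 2^r = 4.
A(h/2) − A(h) = 0.8070631306 − 0.8056193318 = 0.0014437988
Correction (A(h/2) − A(h))/(4 − 1) = 0.0014437988/3 = 0.0004812663
R = 0.8070631306 + 0.0004812663 = 0.8075443969
Gap between inputs: 1.444e-03; correction applied: +0.0004812663.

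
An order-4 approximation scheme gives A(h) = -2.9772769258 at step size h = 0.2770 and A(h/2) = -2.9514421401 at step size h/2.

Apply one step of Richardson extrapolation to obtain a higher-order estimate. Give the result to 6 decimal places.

-2.949720

Error is O(h^4); halving h shrinks it by 2^4 = 16.
Difference of the inputs: -2.9514421401 − (-2.9772769258) = 0.0258347857
Correction (A(h/2) − A(h))/(16 − 1) = 0.0258347857/15 = 0.0017223190
R = -2.9514421401 + 0.0017223190 = -2.9497198211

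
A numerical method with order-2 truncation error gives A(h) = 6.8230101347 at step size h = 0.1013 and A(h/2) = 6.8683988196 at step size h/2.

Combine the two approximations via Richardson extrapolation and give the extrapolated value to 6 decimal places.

Error is O(h^2); halving h shrinks it by 2^2 = 4.
4×6.8683988196 − 6.8230101347 = 20.6505851437
Divide by 2^2 − 1 = 3.
R = 20.6505851437/3 = 6.8835283812
Shift from A(h/2): +0.0151295616.

6.883528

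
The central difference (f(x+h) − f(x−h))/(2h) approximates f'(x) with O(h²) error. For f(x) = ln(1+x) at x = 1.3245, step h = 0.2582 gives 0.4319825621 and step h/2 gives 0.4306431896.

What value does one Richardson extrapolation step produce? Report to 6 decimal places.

0.430197

r = 2, so 2^r = 4.
2^2*A(h/2) = 1.7225727584; minus A(h) gives 1.2905901963.
Denominator 4 − 1 = 3.
1.2905901963 ÷ 3 = 0.4301967321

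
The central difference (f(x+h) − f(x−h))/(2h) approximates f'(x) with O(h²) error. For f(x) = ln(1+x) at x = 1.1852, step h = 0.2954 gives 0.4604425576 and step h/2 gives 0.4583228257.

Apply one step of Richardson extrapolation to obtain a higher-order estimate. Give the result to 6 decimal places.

r = 2, so 2^r = 4.
A(h/2) − A(h) = 0.4583228257 − 0.4604425576 = -0.0021197319
Divide by 2^2 − 1 = 3: (-0.0021197319)/3 = -0.0007065773
R = A(h/2) + (A(h/2) − A(h))/3 = 0.4583228257 − 0.0007065773 = 0.4576162484

0.457616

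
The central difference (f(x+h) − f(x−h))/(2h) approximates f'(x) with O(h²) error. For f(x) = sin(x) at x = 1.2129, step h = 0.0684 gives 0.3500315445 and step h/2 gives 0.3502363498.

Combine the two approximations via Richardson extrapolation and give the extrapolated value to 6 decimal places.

Order 2 gives 2^r = 4 and 2^r − 1 = 3.
Difference of the inputs: 0.3502363498 − 0.3500315445 = 0.0002048053
Divide by 2^2 − 1 = 3: 0.0002048053/3 = 0.0000682684
R = A(h/2) + (A(h/2) − A(h))/3 = 0.3502363498 + 0.0000682684 = 0.3503046182

0.350305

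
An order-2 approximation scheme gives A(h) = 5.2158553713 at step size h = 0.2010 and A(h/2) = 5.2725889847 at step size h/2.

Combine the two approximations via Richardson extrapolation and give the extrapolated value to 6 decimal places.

The method has order 2: 2^2 = 4.
Numerator 4*A(h/2) − A(h) = 4*5.2725889847 − 5.2158553713 = 15.8745005675
15.8745005675 ÷ 3 = 5.2915001892

5.291500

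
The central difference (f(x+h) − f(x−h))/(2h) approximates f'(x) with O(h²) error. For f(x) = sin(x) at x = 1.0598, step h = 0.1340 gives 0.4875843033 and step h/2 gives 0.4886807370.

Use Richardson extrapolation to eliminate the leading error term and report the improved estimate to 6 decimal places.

0.489046

Error is O(h^2); halving h shrinks it by 2^2 = 4.
2^2·A(h/2) = 1.9547229480; minus A(h) gives 1.4671386447.
Denominator 4 − 1 = 3.
So the Richardson estimate is 0.4890462149.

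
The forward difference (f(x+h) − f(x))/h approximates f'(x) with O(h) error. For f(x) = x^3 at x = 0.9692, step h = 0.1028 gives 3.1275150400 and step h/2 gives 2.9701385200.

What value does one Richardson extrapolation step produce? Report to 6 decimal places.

2.812762

With r = 1 the leading error scales as h^1, so the weight is 2^1 = 2.
Weighted: 5.9402770400 − 3.1275150400 = 2.8127620000
Extrapolated: 2.8127620000 / 1 = 2.8127620000
Gap between inputs: 1.574e-01; correction applied: −0.1573765200.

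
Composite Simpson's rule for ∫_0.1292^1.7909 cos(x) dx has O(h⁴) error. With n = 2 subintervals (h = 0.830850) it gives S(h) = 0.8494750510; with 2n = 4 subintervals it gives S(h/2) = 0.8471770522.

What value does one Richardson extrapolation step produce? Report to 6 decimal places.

With r = 4 the leading error scales as h^4, so the weight is 2^4 = 16.
Weighted: 13.5548328352 − 0.8494750510 = 12.7053577842
Divide by 2^4 − 1 = 15.
(16*0.8471770522 − 0.8494750510)/(16 − 1) = 0.8470238523
Correction |R − A(h/2)| = 1.532e-04; gap |A(h/2) − A(h)| = 2.298e-03.

0.847024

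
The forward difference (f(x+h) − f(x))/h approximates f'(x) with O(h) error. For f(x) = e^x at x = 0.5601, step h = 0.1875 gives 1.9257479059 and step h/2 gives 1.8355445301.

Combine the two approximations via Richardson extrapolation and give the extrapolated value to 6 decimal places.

r = 1: numerator weight 2, denominator 1.
Numerator 2·A(h/2) − A(h) = 2·1.8355445301 − 1.9257479059 = 1.7453411543
1.7453411543 ÷ 1 = 1.7453411543

1.745341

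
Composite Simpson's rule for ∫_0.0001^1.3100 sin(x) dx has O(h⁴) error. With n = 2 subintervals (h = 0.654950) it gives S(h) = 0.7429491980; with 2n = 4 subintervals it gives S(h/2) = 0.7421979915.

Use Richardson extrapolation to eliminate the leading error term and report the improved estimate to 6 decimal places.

Order 4 gives 2^r = 16 and 2^r − 1 = 15.
2^4·A(h/2) = 11.8751678640; minus A(h) gives 11.1322186660.
R = 11.1322186660/15 = 0.7421479111

0.742148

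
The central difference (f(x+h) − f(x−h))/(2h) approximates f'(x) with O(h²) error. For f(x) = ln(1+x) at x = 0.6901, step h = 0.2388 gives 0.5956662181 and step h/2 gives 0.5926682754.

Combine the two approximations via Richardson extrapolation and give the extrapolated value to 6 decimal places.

0.591669

Order 2 gives 2^r = 4 and 2^r − 1 = 3.
A(h/2) − A(h) = 0.5926682754 − 0.5956662181 = -0.0029979427
Divide by 2^2 − 1 = 3: (-0.0029979427)/3 = -0.0009993142
R = A(h/2) + (A(h/2) − A(h))/3 = 0.5926682754 − 0.0009993142 = 0.5916689612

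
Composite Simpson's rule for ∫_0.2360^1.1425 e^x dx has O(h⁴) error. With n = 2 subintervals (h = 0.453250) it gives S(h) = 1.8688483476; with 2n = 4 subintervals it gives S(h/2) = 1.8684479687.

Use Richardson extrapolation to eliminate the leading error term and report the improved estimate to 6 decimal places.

With r = 4 the leading error scales as h^4, so the weight is 2^4 = 16.
A(h/2) − A(h) = 1.8684479687 − 1.8688483476 = -0.0004003789
Correction (A(h/2) − A(h))/(16 − 1) = (-0.0004003789)/15 = -0.0000266919
R = A(h/2) + (A(h/2) − A(h))/15 = 1.8684479687 − 0.0000266919 = 1.8684212768
Gap between inputs: 4.004e-04; correction applied: −0.0000266919.

1.868421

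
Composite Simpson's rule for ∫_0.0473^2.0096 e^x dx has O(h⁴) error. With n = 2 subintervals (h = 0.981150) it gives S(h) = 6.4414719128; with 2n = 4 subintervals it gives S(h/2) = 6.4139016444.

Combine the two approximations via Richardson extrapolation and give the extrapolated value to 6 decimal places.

r = 4, so 2^r = 16.
A(h/2) − A(h) = 6.4139016444 − 6.4414719128 = -0.0275702684
Divide by 2^4 − 1 = 15: (-0.0275702684)/15 = -0.0018380179
R = 6.4139016444 − 0.0018380179 = 6.4120636265
Shift from A(h/2): −0.0018380179.

6.412064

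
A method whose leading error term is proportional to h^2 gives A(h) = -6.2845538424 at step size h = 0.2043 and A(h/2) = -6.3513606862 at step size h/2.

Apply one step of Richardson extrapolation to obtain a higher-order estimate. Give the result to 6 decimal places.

r = 2: numerator weight 4, denominator 3.
4 × (-6.3513606862) − (-6.2845538424) = -19.1208889024
Extrapolated: (-19.1208889024) / 3 = -6.3736296341

-6.373630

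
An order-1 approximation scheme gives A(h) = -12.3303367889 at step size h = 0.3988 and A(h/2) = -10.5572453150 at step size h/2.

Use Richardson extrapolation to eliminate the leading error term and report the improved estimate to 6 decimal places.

-8.784154

Error is O(h^1); halving h shrinks it by 2^1 = 2.
Numerator 2·A(h/2) − A(h) = 2·(-10.5572453150) − (-12.3303367889) = -8.7841538411
R = (-8.7841538411)/1 = -8.7841538411
Shift from A(h/2): +1.7730914739.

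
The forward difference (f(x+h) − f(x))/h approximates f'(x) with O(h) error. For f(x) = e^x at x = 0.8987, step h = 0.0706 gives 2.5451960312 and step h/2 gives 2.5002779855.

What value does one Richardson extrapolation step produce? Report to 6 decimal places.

2.455360

Leading term ∝ h^1; use weight 2 = 2^1.
Top: 2(2.5002779855) − (2.5451960312) = 2.4553599398
2.4553599398 ÷ 1 = 2.4553599398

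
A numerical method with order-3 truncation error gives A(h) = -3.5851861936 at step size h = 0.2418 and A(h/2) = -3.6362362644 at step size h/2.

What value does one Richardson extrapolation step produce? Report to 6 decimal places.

Error is O(h^3); halving h shrinks it by 2^3 = 8.
8*(-3.6362362644) = -29.0898901152; subtract (-3.5851861936) → -25.5047039216
Divide by 2^3 − 1 = 7.
Extrapolated: (-25.5047039216) / 7 = -3.6435291317

-3.643529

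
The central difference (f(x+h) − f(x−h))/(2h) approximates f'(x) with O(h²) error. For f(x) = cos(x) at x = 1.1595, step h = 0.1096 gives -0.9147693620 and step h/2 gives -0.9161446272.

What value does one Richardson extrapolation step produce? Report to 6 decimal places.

-0.916603

Order 2 gives 2^r = 4 and 2^r − 1 = 3.
4·(-0.9161446272) − (-0.9147693620) = -2.7498091468
Divide by 2^2 − 1 = 3.
(4·(-0.9161446272) − (-0.9147693620))/(4 − 1) = -0.9166030489
Correction |R − A(h/2)| = 4.584e-04; gap |A(h/2) − A(h)| = 1.375e-03.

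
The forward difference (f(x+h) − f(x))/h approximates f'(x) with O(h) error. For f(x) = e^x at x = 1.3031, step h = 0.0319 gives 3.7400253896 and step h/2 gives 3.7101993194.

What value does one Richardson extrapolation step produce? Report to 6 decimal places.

3.680373

r = 1: numerator weight 2, denominator 1.
Numerator 2*A(h/2) − A(h) = 2*3.7101993194 − 3.7400253896 = 3.6803732492
3.6803732492 ÷ 1 = 3.6803732492
Correction |R − A(h/2)| = 2.983e-02; gap |A(h/2) − A(h)| = 2.983e-02.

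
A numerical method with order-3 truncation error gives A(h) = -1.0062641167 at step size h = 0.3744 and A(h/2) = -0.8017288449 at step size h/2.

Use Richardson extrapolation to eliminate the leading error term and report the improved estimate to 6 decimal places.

The method has order 3: 2^3 = 8.
Top: 8(-0.8017288449) − (-1.0062641167) = -5.4075666425
Divide by 2^3 − 1 = 7.
(-5.4075666425) ÷ 7 = -0.7725095204
Correction |R − A(h/2)| = 2.922e-02; gap |A(h/2) − A(h)| = 2.045e-01.

-0.772510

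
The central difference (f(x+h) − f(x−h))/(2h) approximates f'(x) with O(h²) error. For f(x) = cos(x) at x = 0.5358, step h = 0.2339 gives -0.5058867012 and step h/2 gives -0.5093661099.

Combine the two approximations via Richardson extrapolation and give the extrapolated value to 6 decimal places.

Method order is 2; weight 2^2 = 4.
Difference of the inputs: -0.5093661099 − (-0.5058867012) = -0.0034794087
Correction (A(h/2) − A(h))/(4 − 1) = (-0.0034794087)/3 = -0.0011598029
R = -0.5093661099 − 0.0011598029 = -0.5105259128

-0.510526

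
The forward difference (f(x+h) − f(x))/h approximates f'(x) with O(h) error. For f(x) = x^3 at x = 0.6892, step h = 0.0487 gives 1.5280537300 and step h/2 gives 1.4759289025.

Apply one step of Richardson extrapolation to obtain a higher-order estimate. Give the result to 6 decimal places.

Order 1 gives 2^r = 2 and 2^r − 1 = 1.
2·1.4759289025 = 2.9518578050; subtract 1.5280537300 → 1.4238040750
(2·1.4759289025 − 1.5280537300)/(2 − 1) = 1.4238040750
Correction |R − A(h/2)| = 5.212e-02; gap |A(h/2) − A(h)| = 5.212e-02.

1.423804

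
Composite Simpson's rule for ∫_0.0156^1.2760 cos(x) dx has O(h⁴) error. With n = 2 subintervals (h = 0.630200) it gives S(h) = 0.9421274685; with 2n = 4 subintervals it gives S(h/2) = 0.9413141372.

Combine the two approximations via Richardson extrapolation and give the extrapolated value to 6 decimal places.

With r = 4 the leading error scales as h^4, so the weight is 2^4 = 16.
Difference of the inputs: 0.9413141372 − 0.9421274685 = -0.0008133313
Correction (A(h/2) − A(h))/(16 − 1) = (-0.0008133313)/15 = -0.0000542221
R = A(h/2) + (A(h/2) − A(h))/15 = 0.9413141372 − 0.0000542221 = 0.9412599151
Gap between inputs: 8.133e-04; correction applied: −0.0000542221.

0.941260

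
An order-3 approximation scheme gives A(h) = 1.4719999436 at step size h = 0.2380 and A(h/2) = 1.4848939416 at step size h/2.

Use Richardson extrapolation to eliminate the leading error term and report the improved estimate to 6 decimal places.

1.486736

Leading term ∝ h^3; use weight 8 = 2^3.
Weighted: 11.8791515328 − 1.4719999436 = 10.4071515892
Denominator 8 − 1 = 7.
So the Richardson estimate is 1.4867359413.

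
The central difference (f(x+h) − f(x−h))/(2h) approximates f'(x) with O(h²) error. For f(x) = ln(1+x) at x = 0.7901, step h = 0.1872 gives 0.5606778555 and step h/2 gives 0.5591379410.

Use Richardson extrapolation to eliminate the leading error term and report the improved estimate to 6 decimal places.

0.558625

The method has order 2: 2^2 = 4.
2^2*A(h/2) = 2.2365517640; minus A(h) gives 1.6758739085.
(4*0.5591379410 − 0.5606778555)/(4 − 1) = 0.5586246362
Shift from A(h/2): −0.0005133048.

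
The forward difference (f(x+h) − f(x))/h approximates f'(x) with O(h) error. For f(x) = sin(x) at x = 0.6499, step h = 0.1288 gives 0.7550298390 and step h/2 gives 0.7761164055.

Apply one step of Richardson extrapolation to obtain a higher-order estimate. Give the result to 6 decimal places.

Error is O(h^1); halving h shrinks it by 2^1 = 2.
2×0.7761164055 = 1.5522328110; subtract 0.7550298390 → 0.7972029720
Divide by 2^1 − 1 = 1.
0.7972029720 ÷ 1 = 0.7972029720

0.797203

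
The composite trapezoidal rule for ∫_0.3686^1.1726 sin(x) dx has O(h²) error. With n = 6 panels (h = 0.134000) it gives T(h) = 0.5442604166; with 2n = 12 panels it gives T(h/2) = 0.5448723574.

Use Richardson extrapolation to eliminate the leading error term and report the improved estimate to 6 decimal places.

Order 2 gives 2^r = 4 and 2^r − 1 = 3.
A(h/2) − A(h) = 0.5448723574 − 0.5442604166 = 0.0006119408
Divide by 2^2 − 1 = 3: 0.0006119408/3 = 0.0002039803
R = A(h/2) + (A(h/2) − A(h))/3 = 0.5448723574 + 0.0002039803 = 0.5450763377
Correction |R − A(h/2)| = 2.040e-04; gap |A(h/2) − A(h)| = 6.119e-04.

0.545076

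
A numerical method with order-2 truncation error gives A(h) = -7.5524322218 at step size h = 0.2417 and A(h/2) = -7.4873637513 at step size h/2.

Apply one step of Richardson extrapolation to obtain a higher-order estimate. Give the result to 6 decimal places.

-7.465674

The method has order 2: 2^2 = 4.
Top: 4(-7.4873637513) − (-7.5524322218) = -22.3970227834
Denominator 4 − 1 = 3.
Extrapolated: (-22.3970227834) / 3 = -7.4656742611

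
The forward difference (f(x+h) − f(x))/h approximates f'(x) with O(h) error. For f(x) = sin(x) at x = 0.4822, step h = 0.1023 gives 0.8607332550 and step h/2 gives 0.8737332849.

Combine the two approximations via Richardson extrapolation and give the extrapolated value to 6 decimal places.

0.886733

Method order is 1; weight 2^1 = 2.
Top: 2(0.8737332849) − (0.8607332550) = 0.8867333148
(2·0.8737332849 − 0.8607332550)/(2 − 1) = 0.8867333148
Shift from A(h/2): +0.0130000299.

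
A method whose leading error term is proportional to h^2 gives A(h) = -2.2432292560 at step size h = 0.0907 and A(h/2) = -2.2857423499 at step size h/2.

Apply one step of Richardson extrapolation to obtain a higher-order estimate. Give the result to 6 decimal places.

Leading term ∝ h^2; use weight 4 = 2^2.
Top: 4(-2.2857423499) − (-2.2432292560) = -6.8997401436
(-6.8997401436) ÷ 3 = -2.2999133812
Shift from A(h/2): −0.0141710313.

-2.299913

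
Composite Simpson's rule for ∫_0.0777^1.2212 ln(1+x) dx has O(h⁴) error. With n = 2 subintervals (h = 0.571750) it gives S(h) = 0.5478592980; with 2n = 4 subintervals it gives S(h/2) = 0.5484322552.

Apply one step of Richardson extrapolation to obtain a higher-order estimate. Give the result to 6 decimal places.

Leading term ∝ h^4; use weight 16 = 2^4.
2^4*A(h/2) = 8.7749160832; minus A(h) gives 8.2270567852.
(16*0.5484322552 − 0.5478592980)/(16 − 1) = 0.5484704523

0.548470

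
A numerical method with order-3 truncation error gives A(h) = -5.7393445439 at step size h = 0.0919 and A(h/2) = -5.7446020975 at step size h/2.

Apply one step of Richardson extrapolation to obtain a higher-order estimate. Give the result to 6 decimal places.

-5.745353

r = 3: numerator weight 8, denominator 7.
A(h/2) − A(h) = -5.7446020975 − (-5.7393445439) = -0.0052575536
Divide by 2^3 − 1 = 7: (-0.0052575536)/7 = -0.0007510791
R = -5.7446020975 − 0.0007510791 = -5.7453531766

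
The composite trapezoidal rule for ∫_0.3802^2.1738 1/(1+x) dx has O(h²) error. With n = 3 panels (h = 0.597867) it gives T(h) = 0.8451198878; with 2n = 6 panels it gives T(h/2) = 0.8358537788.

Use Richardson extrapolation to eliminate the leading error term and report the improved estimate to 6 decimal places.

0.832765

r = 2, so 2^r = 4.
4×0.8358537788 = 3.3434151152; 3.3434151152 − 0.8451198878 = 2.4982952274
Extrapolated: 2.4982952274 / 3 = 0.8327650758
Gap between inputs: 9.266e-03; correction applied: −0.0030887030.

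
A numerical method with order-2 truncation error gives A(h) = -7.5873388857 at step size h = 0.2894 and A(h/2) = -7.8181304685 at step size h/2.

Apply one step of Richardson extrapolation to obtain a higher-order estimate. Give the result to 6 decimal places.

-7.895061

r = 2: numerator weight 4, denominator 3.
4×(-7.8181304685) = -31.2725218740; (-31.2725218740) − (-7.5873388857) = -23.6851829883
Extrapolated: (-23.6851829883) / 3 = -7.8950609961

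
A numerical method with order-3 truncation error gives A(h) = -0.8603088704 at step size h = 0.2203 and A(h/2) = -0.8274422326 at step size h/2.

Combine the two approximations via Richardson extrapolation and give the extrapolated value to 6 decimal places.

With r = 3 the leading error scales as h^3, so the weight is 2^3 = 8.
2^3 × A(h/2) = -6.6195378608; minus A(h) gives -5.7592289904.
R = (-5.7592289904)/7 = -0.8227469986
Gap between inputs: 3.287e-02; correction applied: +0.0046952340.

-0.822747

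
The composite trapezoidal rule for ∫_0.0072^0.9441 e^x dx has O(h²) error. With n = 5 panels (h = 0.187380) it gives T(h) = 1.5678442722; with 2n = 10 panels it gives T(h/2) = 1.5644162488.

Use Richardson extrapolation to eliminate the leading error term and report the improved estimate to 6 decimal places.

1.563274

r = 2: numerator weight 4, denominator 3.
2^2·A(h/2) = 6.2576649952; minus A(h) gives 4.6898207230.
Divide by 2^2 − 1 = 3.
R = 4.6898207230/3 = 1.5632735743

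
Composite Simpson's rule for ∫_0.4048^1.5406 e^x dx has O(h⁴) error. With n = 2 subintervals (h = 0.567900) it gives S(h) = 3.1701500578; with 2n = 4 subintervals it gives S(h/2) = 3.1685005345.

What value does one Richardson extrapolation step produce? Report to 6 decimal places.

The method has order 4: 2^4 = 16.
16*3.1685005345 = 50.6960085520; 50.6960085520 − 3.1701500578 = 47.5258584942
R = 47.5258584942/15 = 3.1683905663
Shift from A(h/2): −0.0001099682.

3.168391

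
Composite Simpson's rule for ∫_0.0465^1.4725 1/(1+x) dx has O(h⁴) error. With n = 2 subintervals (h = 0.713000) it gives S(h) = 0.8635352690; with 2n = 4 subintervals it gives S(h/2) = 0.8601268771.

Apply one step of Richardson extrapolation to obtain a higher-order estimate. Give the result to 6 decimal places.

0.859900

Error is O(h^4); halving h shrinks it by 2^4 = 16.
16 × 0.8601268771 = 13.7620300336; subtract 0.8635352690 → 12.8984947646
R = 12.8984947646/15 = 0.8598996510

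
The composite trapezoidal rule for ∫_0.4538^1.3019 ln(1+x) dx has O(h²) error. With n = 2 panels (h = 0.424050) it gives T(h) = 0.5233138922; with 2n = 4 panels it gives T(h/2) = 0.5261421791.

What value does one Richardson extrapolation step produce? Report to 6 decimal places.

Order 2 gives 2^r = 4 and 2^r − 1 = 3.
Weighted: 2.1045687164 − 0.5233138922 = 1.5812548242
Extrapolated: 1.5812548242 / 3 = 0.5270849414

0.527085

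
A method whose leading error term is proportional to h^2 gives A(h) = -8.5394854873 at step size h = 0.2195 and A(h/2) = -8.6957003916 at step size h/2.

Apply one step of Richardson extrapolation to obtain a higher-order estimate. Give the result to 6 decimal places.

r = 2: numerator weight 4, denominator 3.
2^2*A(h/2) = -34.7828015664; minus A(h) gives -26.2433160791.
Divide by 2^2 − 1 = 3.
Extrapolated: (-26.2433160791) / 3 = -8.7477720264

-8.747772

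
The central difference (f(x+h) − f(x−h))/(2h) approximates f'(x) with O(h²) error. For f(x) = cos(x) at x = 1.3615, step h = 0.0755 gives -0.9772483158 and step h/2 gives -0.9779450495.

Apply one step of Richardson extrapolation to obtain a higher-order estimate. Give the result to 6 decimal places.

-0.978177

Leading term ∝ h^2; use weight 4 = 2^2.
Numerator 4 × A(h/2) − A(h) = 4 × (-0.9779450495) − (-0.9772483158) = -2.9345318822
Divide by 2^2 − 1 = 3.
Extrapolated: (-2.9345318822) / 3 = -0.9781772941
Correction |R − A(h/2)| = 2.322e-04; gap |A(h/2) − A(h)| = 6.967e-04.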